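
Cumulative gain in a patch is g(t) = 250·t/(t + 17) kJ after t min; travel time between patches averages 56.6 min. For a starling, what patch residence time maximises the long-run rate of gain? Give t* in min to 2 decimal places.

By the marginal value theorem, leave when the instantaneous gain rate g'(t) equals the habitat-wide average g(t)/(T + t).
g'(t) = 250·17/(t + 17)². Setting 250·17/(t+17)² = 250t/[(t+17)(56.6+t)] gives 17(56.6+t) = t(t+17), so t² = 17×56.6 = 962.2.
t* = √962.2 = 31.02 min.

31.02 min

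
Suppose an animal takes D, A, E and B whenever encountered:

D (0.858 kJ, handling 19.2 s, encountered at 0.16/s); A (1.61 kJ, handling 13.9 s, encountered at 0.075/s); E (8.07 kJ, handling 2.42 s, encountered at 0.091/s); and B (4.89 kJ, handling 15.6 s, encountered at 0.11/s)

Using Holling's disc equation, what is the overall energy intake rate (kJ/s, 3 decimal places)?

R = (0.16×0.858 + 0.075×1.61 + 0.091×8.07 + 0.11×4.89) / (1 + 0.16×19.2 + 0.075×13.9 + 0.091×2.42 + 0.11×15.6) = 1.53/7.051 = 0.217 kJ/s.

0.217 kJ/s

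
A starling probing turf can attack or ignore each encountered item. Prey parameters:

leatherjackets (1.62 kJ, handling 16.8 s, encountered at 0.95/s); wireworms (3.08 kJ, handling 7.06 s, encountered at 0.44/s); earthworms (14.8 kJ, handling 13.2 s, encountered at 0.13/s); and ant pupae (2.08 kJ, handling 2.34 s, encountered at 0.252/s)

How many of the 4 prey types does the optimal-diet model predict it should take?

2

E/h in descending order: earthworms 1.12, ant pupae 0.889, wireworms 0.436, leatherjackets 0.0964 kJ/s. The optimal diet is the largest prefix of this list for which every included type satisfies E_i/h_i > R on the types above it.
Rate on top 1: 0.7084. ant pupae: 0.889 > 0.7084 → include.
Rate on top 2: 0.7406. wireworms: 0.436 < 0.7406 → exclude; stop.
Optimal diet: earthworms, ant pupae — 2 of 4 types.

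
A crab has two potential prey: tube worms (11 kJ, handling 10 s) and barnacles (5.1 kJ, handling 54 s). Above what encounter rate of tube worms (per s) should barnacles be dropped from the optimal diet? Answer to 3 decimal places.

At the threshold, the rate on tube worms alone equals the profitability of barnacles: λ·11/(1 + λ·10) = 5.1/54 = 0.09444.
Rearranging, λ(11 − 0.09444×10) = 0.09444, so λ = 0.09444/10.06 = 0.009392 per s.

0.009 per s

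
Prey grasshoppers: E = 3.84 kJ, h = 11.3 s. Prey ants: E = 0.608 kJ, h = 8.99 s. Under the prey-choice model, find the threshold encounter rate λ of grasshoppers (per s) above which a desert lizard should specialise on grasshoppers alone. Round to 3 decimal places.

0.022 per s

At the threshold, the rate on grasshoppers alone equals the profitability of ants: λ·3.84/(1 + λ·11.3) = 0.608/8.99 = 0.06763.
Rearranging, λ(3.84 − 0.06763×11.3) = 0.06763, so λ = 0.06763/3.076 = 0.02199 per s.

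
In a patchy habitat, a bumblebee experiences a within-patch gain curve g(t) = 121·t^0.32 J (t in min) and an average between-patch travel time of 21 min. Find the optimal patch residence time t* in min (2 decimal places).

9.88 min

Maximise g(t)/(T+t): set derivative to zero → g'(t)(T+t) = g(t).
g'(t) = 0.32·121·t^-0.68. Setting 0.32·121·t^-0.68 = 121·t^0.32/(21+t) gives 0.32(21+t) = t, so 0.68·t = 0.32×21.
t* = 0.32×21/0.68 = 9.882 min.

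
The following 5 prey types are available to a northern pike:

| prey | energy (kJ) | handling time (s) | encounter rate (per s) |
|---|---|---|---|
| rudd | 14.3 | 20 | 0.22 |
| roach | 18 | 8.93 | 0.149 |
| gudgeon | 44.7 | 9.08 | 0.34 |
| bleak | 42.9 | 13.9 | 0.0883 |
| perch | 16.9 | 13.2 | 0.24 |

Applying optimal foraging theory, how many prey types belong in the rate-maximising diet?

1

Rank by E/h (kJ/s): gudgeon 4.92, bleak 3.09, roach 2.02, perch 1.28, rudd 0.715. Include each in turn until the next type's E/h falls below the running intake rate.
Rate on top 1: 3.718. bleak: 3.09 < 3.718 → exclude; stop.
Optimal diet: gudgeon — 1 of 5 types.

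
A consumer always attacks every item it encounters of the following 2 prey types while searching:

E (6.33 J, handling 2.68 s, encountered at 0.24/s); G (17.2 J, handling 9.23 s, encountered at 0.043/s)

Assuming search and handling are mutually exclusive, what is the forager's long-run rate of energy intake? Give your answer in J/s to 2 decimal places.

Energy encountered per unit search time: 0.24×6.33 + 0.043×17.2 = 2.259 J/s.
Handling time per unit search time: 0.24×2.68 + 0.043×9.23 = 1.04.
Rate = 2.259/(1 + 1.04) = 1.107 J/s.

1.11 J/s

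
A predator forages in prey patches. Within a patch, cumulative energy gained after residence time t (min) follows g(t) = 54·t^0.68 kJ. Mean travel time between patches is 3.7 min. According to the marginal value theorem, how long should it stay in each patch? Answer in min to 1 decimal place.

Maximise g(t)/(T+t): set derivative to zero → g'(t)(T+t) = g(t).
g'(t) = 0.68·54·t^-0.32. Setting 0.68·54·t^-0.32 = 54·t^0.68/(3.7+t) gives 0.68(3.7+t) = t, so 0.32·t = 0.68×3.7.
t* = 0.68×3.7/0.32 = 7.863 min.

7.9 min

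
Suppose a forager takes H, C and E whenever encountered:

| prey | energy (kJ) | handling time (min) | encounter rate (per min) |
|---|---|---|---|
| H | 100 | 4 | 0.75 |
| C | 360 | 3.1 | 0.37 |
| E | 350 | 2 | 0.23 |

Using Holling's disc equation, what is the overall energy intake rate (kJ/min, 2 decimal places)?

R = Σλ_iE_i / (1 + Σλ_ih_i)
Numerator: 0.75×100 + 0.37×360 + 0.23×350 = 288.7
Denominator: 1 + 0.75×4 + 0.37×3.1 + 0.23×2 = 5.607
R = 288.7/5.607 = 51.49 kJ/min

51.49 kJ/min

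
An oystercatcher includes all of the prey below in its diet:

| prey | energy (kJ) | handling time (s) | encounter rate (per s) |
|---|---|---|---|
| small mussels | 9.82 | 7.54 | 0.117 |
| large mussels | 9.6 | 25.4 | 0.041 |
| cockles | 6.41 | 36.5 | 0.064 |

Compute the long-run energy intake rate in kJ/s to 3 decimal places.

Energy encountered per unit search time: 0.117×9.82 + 0.041×9.6 + 0.064×6.41 = 1.953 kJ/s.
Handling time per unit search time: 0.117×7.54 + 0.041×25.4 + 0.064×36.5 = 4.26.
Rate = 1.953/(1 + 4.26) = 0.3713 kJ/s.

0.371 kJ/s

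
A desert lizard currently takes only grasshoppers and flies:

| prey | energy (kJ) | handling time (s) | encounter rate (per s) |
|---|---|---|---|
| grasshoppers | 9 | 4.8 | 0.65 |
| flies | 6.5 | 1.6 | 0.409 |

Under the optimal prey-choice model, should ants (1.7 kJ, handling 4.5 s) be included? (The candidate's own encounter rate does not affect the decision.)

Intake rate on the current diet: R = (0.65×9 + 0.409×6.5) / (1 + 0.65×4.8 + 0.409×1.6) = 8.508/4.774 = 1.782 kJ/s.
Profitability of ants: 1.7/4.5 = 0.3778 kJ/s.
0.3778 < 1.782, so adding ants would lower the average — exclude it.

No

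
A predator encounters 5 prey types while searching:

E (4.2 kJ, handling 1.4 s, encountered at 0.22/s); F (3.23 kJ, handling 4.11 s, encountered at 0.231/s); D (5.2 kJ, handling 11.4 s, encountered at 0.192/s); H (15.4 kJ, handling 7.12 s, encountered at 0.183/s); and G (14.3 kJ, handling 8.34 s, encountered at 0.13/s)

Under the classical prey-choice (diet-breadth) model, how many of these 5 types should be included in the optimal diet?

3

Rank by E/h (kJ/s): E 3, H 2.16, G 1.71, F 0.786, D 0.456. Include each in turn until the next type's E/h falls below the running intake rate.
Rate on top 1: 0.7064. H: 2.16 > 0.7064 → include.
Rate on top 2: 1.433. G: 1.71 > 1.433 → include.
Rate on top 3: 1.516. F: 0.786 < 1.516 → exclude; stop.
Optimal diet: E, H, G — 3 of 5 types.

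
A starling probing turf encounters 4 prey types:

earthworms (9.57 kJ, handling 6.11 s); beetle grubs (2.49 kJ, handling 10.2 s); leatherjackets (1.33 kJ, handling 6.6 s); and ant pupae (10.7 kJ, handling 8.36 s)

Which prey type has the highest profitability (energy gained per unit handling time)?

earthworms

Profitability E/h (kJ/s): earthworms = 9.57/6.11 = 1.57, beetle grubs = 2.49/10.2 = 0.244, leatherjackets = 1.33/6.6 = 0.202, ant pupae = 10.7/8.36 = 1.28.
Ranked: earthworms > ant pupae > beetle grubs > leatherjackets.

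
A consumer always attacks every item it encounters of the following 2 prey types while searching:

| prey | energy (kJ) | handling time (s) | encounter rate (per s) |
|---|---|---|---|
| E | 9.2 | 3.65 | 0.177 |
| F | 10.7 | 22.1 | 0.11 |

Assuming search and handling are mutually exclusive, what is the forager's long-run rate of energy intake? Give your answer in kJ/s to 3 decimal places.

0.688 kJ/s

Energy encountered per unit search time: 0.177×9.2 + 0.11×10.7 = 2.805 kJ/s.
Handling time per unit search time: 0.177×3.65 + 0.11×22.1 = 3.077.
Rate = 2.805/(1 + 3.077) = 0.6881 kJ/s.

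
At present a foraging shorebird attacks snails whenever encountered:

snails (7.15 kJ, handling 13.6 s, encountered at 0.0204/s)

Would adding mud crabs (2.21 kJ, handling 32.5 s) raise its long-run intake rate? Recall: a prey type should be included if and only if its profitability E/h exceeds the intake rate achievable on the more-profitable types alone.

No

On snails alone, R = ΣλE/(1+Σλh) = 0.1459/1.277 = 0.1142 kJ/s.
mud crabs: E/h = 2.21/32.5 = 0.068 kJ/s.
0.068 < 0.1142, so adding mud crabs would lower the average — exclude it.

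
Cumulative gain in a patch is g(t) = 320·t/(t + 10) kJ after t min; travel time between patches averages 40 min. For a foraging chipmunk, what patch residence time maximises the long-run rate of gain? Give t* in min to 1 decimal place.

Optimal t* satisfies g'(t*) = g(t*)/(T + t*).
g'(t) = 320·10/(t + 10)². Setting 320·10/(t+10)² = 320t/[(t+10)(40+t)] gives 10(40+t) = t(t+10), so t² = 10×40 = 400.
t* = √400 = 20 min.

20.0 min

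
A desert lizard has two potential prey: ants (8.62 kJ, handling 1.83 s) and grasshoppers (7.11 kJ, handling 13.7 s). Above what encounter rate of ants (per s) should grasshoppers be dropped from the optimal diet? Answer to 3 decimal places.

0.068 per s

At the threshold, the rate on ants alone equals the profitability of grasshoppers: λ·8.62/(1 + λ·1.83) = 7.11/13.7 = 0.519.
Rearranging, λ(8.62 − 0.519×1.83) = 0.519, so λ = 0.519/7.67 = 0.06766 per s.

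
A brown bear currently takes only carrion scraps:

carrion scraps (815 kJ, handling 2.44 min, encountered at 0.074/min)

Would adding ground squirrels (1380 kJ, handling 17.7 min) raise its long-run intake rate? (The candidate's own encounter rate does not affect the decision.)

Yes

Intake rate on the current diet: R = (0.074×815) / (1 + 0.074×2.44) = 60.31/1.181 = 51.09 kJ/min.
ground squirrels: E/h = 1380/17.7 = 77.97 kJ/min.
Since 77.97 > R, including ground squirrels increases the long-run rate.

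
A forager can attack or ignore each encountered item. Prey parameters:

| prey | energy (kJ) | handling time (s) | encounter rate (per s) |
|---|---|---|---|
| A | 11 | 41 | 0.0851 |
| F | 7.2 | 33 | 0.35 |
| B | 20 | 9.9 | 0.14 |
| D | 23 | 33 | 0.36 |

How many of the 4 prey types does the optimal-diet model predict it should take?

E/h in descending order: B 2.02, D 0.697, A 0.268, F 0.218 kJ/s. The optimal diet is the largest prefix of this list for which every included type satisfies E_i/h_i > R on the types above it.
Rate on top 1: 1.174. D: 0.697 < 1.174 → exclude; stop.
Optimal diet: B — 1 of 4 types.

1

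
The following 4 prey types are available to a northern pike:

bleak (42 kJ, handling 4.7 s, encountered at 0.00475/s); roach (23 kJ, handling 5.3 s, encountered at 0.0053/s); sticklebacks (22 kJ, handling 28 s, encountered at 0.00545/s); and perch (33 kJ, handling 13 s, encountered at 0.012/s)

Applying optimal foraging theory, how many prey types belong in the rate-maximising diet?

E/h in descending order: bleak 8.94, roach 4.34, perch 2.54, sticklebacks 0.786 kJ/s. The optimal diet is the largest prefix of this list for which every included type satisfies E_i/h_i > R on the types above it.
Rate on top 1: 0.1951. roach: 4.34 > 0.1951 → include.
Rate on top 2: 0.306. perch: 2.54 > 0.306 → include.
Rate on top 3: 0.5947. sticklebacks: 0.786 > 0.5947 → include.
Optimal diet: bleak, roach, perch, sticklebacks — 4 of 4 types.

4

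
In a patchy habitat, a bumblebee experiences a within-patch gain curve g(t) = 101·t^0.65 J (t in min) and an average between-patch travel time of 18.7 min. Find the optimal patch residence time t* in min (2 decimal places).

34.73 min

Optimal t* satisfies g'(t*) = g(t*)/(T + t*).
g'(t) = 0.65·101·t^-0.35. Setting 0.65·101·t^-0.35 = 101·t^0.65/(18.7+t) gives 0.65(18.7+t) = t, so 0.35·t = 0.65×18.7.
t* = 0.65×18.7/0.35 = 34.73 min.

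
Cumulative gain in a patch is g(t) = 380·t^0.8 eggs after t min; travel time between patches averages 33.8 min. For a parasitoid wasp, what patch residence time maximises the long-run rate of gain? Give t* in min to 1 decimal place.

By the marginal value theorem, leave when the instantaneous gain rate g'(t) equals the habitat-wide average g(t)/(T + t).
g'(t) = 0.8·380·t^-0.2. Setting 0.8·380·t^-0.2 = 380·t^0.8/(33.8+t) gives 0.8(33.8+t) = t, so 0.20·t = 0.8×33.8.
t* = 0.8×33.8/0.20 = 135.2 min.

135.2 min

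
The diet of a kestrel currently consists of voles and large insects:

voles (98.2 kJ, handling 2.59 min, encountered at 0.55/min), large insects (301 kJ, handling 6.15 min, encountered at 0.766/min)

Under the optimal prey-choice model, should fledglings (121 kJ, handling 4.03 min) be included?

No

On voles and large insects alone, R = ΣλE/(1+Σλh) = 284.6/7.135 = 39.88 kJ/min.
fledglings: E/h = 121/4.03 = 30.02 kJ/min.
30.02 < 39.88, so adding fledglings would lower the average — exclude it.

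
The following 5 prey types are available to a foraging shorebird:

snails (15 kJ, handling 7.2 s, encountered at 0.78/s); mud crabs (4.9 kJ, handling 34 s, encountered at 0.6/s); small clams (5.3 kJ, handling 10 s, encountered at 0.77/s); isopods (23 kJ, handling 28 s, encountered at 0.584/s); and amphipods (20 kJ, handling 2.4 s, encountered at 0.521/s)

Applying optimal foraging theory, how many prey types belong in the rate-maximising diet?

Rank by E/h (kJ/s): amphipods 8.33, snails 2.08, isopods 0.821, small clams 0.53, mud crabs 0.144. Include each in turn until the next type's E/h falls below the running intake rate.
Rate on top 1: 4.63. snails: 2.08 < 4.63 → exclude; stop.
Optimal diet: amphipods — 1 of 5 types.

1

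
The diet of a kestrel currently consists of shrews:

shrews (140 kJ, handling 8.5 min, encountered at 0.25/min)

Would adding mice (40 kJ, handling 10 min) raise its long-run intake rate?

Current rate: (0.25×140)/(1 + 0.25×8.5) = 11.2 kJ/min.
Profitability of mice: 40/10 = 4 kJ/min.
Since 4 < R, time spent handling mice is better spent searching.

No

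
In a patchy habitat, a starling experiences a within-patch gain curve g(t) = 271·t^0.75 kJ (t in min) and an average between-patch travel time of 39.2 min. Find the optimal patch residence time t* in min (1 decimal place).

By the marginal value theorem, leave when the instantaneous gain rate g'(t) equals the habitat-wide average g(t)/(T + t).
g'(t) = 0.75·271·t^-0.25. Setting 0.75·271·t^-0.25 = 271·t^0.75/(39.2+t) gives 0.75(39.2+t) = t, so 0.25·t = 0.75×39.2.
t* = 0.75×39.2/0.25 = 117.6 min.

117.6 min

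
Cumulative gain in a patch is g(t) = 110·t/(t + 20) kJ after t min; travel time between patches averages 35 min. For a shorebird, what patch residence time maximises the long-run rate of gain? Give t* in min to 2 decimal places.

26.46 min

By the marginal value theorem, leave when the instantaneous gain rate g'(t) equals the habitat-wide average g(t)/(T + t).
g'(t) = 110·20/(t + 20)². Setting 110·20/(t+20)² = 110t/[(t+20)(35+t)] gives 20(35+t) = t(t+20), so t² = 20×35 = 700.
t* = √700 = 26.46 min.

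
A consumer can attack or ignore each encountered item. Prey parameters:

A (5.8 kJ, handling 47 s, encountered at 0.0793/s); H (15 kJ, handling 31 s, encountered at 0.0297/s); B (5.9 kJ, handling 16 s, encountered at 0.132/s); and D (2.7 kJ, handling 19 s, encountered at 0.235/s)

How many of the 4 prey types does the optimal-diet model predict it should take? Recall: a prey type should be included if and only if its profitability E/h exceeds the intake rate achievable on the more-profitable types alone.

2

Profitabilities (E/h, kJ/s): H 0.484, B 0.369, D 0.142, A 0.123. Add prey in this order while the next type's profitability exceeds the intake rate on those already taken.
Rate on top 1: 0.2319. B: 0.369 > 0.2319 → include.
Rate on top 2: 0.3036. D: 0.142 < 0.3036 → exclude; stop.
Optimal diet: H, B — 2 of 4 types.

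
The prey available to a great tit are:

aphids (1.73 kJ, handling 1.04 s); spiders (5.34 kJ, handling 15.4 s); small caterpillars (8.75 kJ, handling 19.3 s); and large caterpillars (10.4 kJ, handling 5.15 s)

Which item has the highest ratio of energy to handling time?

Profitability E/h (kJ/s): aphids = 1.73/1.04 = 1.66, spiders = 5.34/15.4 = 0.347, small caterpillars = 8.75/19.3 = 0.453, large caterpillars = 10.4/5.15 = 2.02.
Ranked: large caterpillars > aphids > small caterpillars > spiders.

large caterpillars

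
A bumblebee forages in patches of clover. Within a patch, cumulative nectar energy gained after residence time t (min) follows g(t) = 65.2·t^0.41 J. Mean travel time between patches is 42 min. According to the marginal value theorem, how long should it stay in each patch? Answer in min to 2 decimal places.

Optimal t* satisfies g'(t*) = g(t*)/(T + t*).
g'(t) = 0.41·65.2·t^-0.59. Setting 0.41·65.2·t^-0.59 = 65.2·t^0.41/(42+t) gives 0.41(42+t) = t, so 0.59·t = 0.41×42.
t* = 0.41×42/0.59 = 29.19 min.

29.19 min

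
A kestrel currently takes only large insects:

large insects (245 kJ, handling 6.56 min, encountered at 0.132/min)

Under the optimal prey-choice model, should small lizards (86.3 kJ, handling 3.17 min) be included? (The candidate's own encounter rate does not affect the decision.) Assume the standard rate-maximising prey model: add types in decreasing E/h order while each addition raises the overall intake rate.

Intake rate on the current diet: R = (0.132×245) / (1 + 0.132×6.56) = 32.34/1.866 = 17.33 kJ/min.
Profitability of small lizards: 86.3/3.17 = 27.22 kJ/min.
27.22 > 17.33, so adding small lizards raises the average — include it.

Yes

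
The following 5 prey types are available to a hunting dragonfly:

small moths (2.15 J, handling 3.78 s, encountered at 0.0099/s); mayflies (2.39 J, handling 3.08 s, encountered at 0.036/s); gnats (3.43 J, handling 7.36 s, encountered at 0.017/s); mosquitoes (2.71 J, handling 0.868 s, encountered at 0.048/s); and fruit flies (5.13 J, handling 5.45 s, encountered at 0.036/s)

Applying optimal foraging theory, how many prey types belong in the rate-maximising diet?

E/h in descending order: mosquitoes 3.12, fruit flies 0.941, mayflies 0.776, small moths 0.569, gnats 0.466 J/s. The optimal diet is the largest prefix of this list for which every included type satisfies E_i/h_i > R on the types above it.
Rate on top 1: 0.1249. fruit flies: 0.941 > 0.1249 → include.
Rate on top 2: 0.2543. mayflies: 0.776 > 0.2543 → include.
Rate on top 3: 0.2972. small moths: 0.569 > 0.2972 → include.
Rate on top 4: 0.3045. gnats: 0.466 > 0.3045 → include.
Optimal diet: mosquitoes, fruit flies, mayflies, small moths, gnats — 5 of 5 types.

5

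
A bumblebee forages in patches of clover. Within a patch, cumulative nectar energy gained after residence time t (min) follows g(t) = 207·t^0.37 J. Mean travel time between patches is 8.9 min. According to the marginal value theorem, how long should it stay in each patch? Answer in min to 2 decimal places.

By the marginal value theorem, leave when the instantaneous gain rate g'(t) equals the habitat-wide average g(t)/(T + t).
g'(t) = 0.37·207·t^-0.63. Setting 0.37·207·t^-0.63 = 207·t^0.37/(8.9+t) gives 0.37(8.9+t) = t, so 0.63·t = 0.37×8.9.
t* = 0.37×8.9/0.63 = 5.227 min.

5.23 min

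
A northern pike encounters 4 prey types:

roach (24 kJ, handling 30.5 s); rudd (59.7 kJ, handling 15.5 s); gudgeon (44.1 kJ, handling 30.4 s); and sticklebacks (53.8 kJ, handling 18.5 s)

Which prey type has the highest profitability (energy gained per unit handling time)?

rudd

In descending order of E/h:
rudd: 59.7/15.5 = 3.85 kJ/s
sticklebacks: 53.8/18.5 = 2.91 kJ/s
gudgeon: 44.1/30.4 = 1.45 kJ/s
roach: 24/30.5 = 0.787 kJ/s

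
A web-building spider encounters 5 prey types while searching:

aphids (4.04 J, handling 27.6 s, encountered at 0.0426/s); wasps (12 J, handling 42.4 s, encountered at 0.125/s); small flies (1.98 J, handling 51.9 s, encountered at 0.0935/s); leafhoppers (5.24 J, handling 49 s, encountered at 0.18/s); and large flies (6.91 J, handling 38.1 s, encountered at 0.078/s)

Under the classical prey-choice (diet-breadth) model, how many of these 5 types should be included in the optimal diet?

1

Profitabilities (E/h, J/s): wasps 0.283, large flies 0.181, aphids 0.146, leafhoppers 0.107, small flies 0.0382. Add prey in this order while the next type's profitability exceeds the intake rate on those already taken.
Rate on top 1: 0.2381. large flies: 0.181 < 0.2381 → exclude; stop.
Optimal diet: wasps — 1 of 5 types.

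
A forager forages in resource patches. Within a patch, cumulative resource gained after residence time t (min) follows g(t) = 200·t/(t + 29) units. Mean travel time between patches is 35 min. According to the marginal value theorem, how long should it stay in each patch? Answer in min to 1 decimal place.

Maximise g(t)/(T+t): set derivative to zero → g'(t)(T+t) = g(t).
g'(t) = 200·29/(t + 29)². Setting 200·29/(t+29)² = 200t/[(t+29)(35+t)] gives 29(35+t) = t(t+29), so t² = 29×35 = 1015.
t* = √1015 = 31.86 min.

31.9 min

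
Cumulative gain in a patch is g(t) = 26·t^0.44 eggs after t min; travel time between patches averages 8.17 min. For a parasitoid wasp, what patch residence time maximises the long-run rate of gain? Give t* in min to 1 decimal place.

By the marginal value theorem, leave when the instantaneous gain rate g'(t) equals the habitat-wide average g(t)/(T + t).
g'(t) = 0.44·26·t^-0.56. Setting 0.44·26·t^-0.56 = 26·t^0.44/(8.17+t) gives 0.44(8.17+t) = t, so 0.56·t = 0.44×8.17.
t* = 0.44×8.17/0.56 = 6.419 min.

6.4 min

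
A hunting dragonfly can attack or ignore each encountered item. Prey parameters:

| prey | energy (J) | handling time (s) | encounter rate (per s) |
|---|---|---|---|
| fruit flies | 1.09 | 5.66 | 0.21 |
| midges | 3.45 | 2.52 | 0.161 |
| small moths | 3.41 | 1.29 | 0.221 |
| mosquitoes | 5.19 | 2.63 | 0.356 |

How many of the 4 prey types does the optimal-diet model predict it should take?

3

Profitabilities (E/h, J/s): small moths 2.64, mosquitoes 1.97, midges 1.37, fruit flies 0.193. Add prey in this order while the next type's profitability exceeds the intake rate on those already taken.
Rate on top 1: 0.5864. mosquitoes: 1.97 > 0.5864 → include.
Rate on top 2: 1.171. midges: 1.37 > 1.171 → include.
Rate on top 3: 1.202. fruit flies: 0.193 < 1.202 → exclude; stop.
Optimal diet: small moths, mosquitoes, midges — 3 of 4 types.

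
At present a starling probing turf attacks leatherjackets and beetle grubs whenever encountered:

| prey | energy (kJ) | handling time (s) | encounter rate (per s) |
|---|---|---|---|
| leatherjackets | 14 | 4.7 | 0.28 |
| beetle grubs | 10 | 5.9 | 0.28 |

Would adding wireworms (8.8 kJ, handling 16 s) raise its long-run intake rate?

Intake rate on the current diet: R = (0.28×14 + 0.28×10) / (1 + 0.28×4.7 + 0.28×5.9) = 6.72/3.968 = 1.694 kJ/s.
wireworms: E/h = 8.8/16 = 0.55 kJ/s.
Since 0.55 < R, time spent handling wireworms is better spent searching.

No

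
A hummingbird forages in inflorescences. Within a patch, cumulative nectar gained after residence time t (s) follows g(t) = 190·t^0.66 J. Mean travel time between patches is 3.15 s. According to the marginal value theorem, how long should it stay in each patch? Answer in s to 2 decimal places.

Maximise g(t)/(T+t): set derivative to zero → g'(t)(T+t) = g(t).
g'(t) = 0.66·190·t^-0.34. Setting 0.66·190·t^-0.34 = 190·t^0.66/(3.15+t) gives 0.66(3.15+t) = t, so 0.34·t = 0.66×3.15.
t* = 0.66×3.15/0.34 = 6.115 s.

6.11 s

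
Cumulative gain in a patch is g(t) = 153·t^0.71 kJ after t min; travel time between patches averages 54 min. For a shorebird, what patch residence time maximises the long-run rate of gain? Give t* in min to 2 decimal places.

Maximise g(t)/(T+t): set derivative to zero → g'(t)(T+t) = g(t).
g'(t) = 0.71·153·t^-0.29. Setting 0.71·153·t^-0.29 = 153·t^0.71/(54+t) gives 0.71(54+t) = t, so 0.29·t = 0.71×54.
t* = 0.71×54/0.29 = 132.2 min.

132.21 min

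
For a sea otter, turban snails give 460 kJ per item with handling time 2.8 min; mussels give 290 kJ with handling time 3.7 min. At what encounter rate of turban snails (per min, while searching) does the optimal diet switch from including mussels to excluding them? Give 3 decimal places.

Drop mussels once their profitability E₂/h₂ falls below the rate achievable on turban snails alone: E₂/h₂ = λE₁/(1 + λh₁).
Solve for λ: λE₁h₂ = E₂(1 + λh₁) → λ(E₁h₂ − E₂h₁) = E₂ → λ = E₂/(E₁h₂ − E₂h₁).
λ = 290/(460×3.7 − 290×2.8) = 290/890 = 0.3258 per min.

0.326 per min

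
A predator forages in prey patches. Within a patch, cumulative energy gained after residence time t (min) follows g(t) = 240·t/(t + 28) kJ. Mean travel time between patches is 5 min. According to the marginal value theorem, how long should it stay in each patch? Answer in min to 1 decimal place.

11.8 min

By the marginal value theorem, leave when the instantaneous gain rate g'(t) equals the habitat-wide average g(t)/(T + t).
g'(t) = 240·28/(t + 28)². Setting 240·28/(t+28)² = 240t/[(t+28)(5+t)] gives 28(5+t) = t(t+28), so t² = 28×5 = 140.
t* = √140 = 11.83 min.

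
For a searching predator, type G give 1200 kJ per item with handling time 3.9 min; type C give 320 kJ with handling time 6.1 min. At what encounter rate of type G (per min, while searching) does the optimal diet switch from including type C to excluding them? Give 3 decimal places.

0.053 per min

Drop type C once their profitability E₂/h₂ falls below the rate achievable on type G alone: E₂/h₂ = λE₁/(1 + λh₁).
Solve for λ: λE₁h₂ = E₂(1 + λh₁) → λ(E₁h₂ − E₂h₁) = E₂ → λ = E₂/(E₁h₂ − E₂h₁).
λ = 320/(1200×6.1 − 320×3.9) = 320/6072 = 0.0527 per min.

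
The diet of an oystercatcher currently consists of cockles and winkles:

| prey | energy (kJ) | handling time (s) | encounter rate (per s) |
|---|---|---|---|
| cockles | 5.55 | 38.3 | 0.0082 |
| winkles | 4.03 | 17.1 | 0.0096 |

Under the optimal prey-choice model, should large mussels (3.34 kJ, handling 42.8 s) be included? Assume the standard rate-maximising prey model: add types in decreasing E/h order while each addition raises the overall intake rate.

Yes

On cockles and winkles alone, R = ΣλE/(1+Σλh) = 0.0842/1.478 = 0.05696 kJ/s.
large mussels: E/h = 3.34/42.8 = 0.07804 kJ/s.
Since 0.07804 > R, including large mussels increases the long-run rate.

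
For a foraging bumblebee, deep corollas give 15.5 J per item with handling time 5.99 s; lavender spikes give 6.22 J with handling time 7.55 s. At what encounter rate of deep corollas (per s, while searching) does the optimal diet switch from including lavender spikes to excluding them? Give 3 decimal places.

At the threshold, the rate on deep corollas alone equals the profitability of lavender spikes: λ·15.5/(1 + λ·5.99) = 6.22/7.55 = 0.8238.
Rearranging, λ(15.5 − 0.8238×5.99) = 0.8238, so λ = 0.8238/10.57 = 0.07798 per s.

0.078 per s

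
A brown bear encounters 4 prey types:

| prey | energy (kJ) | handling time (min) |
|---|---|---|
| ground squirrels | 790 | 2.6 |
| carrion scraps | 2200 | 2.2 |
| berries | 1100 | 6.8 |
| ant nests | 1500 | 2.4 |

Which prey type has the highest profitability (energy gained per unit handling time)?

carrion scraps

Profitability E/h (kJ/min): ground squirrels = 790/2.6 = 304, carrion scraps = 2200/2.2 = 1e+03, berries = 1100/6.8 = 162, ant nests = 1500/2.4 = 625.
Ranked: carrion scraps > ant nests > ground squirrels > berries.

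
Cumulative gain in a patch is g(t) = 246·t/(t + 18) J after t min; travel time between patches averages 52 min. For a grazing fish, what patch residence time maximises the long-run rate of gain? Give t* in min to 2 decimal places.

Optimal t* satisfies g'(t*) = g(t*)/(T + t*).
g'(t) = 246·18/(t + 18)². Setting 246·18/(t+18)² = 246t/[(t+18)(52+t)] gives 18(52+t) = t(t+18), so t² = 18×52 = 936.
t* = √936 = 30.59 min.

30.59 min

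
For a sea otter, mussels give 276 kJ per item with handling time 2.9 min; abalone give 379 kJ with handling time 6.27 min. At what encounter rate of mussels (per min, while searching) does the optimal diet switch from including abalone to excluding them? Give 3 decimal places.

At the threshold, the rate on mussels alone equals the profitability of abalone: λ·276/(1 + λ·2.9) = 379/6.27 = 60.45.
Rearranging, λ(276 − 60.45×2.9) = 60.45, so λ = 60.45/100.7 = 0.6002 per min.

0.600 per min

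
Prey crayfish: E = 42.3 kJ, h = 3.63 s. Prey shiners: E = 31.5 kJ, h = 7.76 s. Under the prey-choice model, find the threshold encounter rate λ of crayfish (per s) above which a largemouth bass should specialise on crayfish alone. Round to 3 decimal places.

0.147 per s

At the threshold, the rate on crayfish alone equals the profitability of shiners: λ·42.3/(1 + λ·3.63) = 31.5/7.76 = 4.059.
Rearranging, λ(42.3 − 4.059×3.63) = 4.059, so λ = 4.059/27.56 = 0.1473 per s.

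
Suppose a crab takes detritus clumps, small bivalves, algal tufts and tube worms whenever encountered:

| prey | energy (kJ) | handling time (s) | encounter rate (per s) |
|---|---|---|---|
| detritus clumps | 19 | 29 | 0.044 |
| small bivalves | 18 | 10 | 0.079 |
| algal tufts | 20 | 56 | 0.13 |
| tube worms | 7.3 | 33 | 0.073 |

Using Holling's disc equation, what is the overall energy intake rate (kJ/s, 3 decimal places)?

R = (0.044×19 + 0.079×18 + 0.13×20 + 0.073×7.3) / (1 + 0.044×29 + 0.079×10 + 0.13×56 + 0.073×33) = 5.391/12.76 = 0.4226 kJ/s.

0.423 kJ/s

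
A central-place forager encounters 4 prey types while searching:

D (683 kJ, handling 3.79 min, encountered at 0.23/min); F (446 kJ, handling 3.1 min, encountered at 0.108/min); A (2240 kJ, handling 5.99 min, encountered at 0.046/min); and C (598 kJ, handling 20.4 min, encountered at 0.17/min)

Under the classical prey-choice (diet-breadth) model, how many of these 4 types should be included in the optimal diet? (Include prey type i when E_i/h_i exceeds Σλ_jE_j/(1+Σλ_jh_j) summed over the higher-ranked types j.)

Rank by E/h (kJ/min): A 374, D 180, F 144, C 29.3. Include each in turn until the next type's E/h falls below the running intake rate.
Rate on top 1: 80.78. D: 180 > 80.78 → include.
Rate on top 2: 121.1. F: 144 > 121.1 → include.
Rate on top 3: 124.2. C: 29.3 < 124.2 → exclude; stop.
Optimal diet: A, D, F — 3 of 4 types.

3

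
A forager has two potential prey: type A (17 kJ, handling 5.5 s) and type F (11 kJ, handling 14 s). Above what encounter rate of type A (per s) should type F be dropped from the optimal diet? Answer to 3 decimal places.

0.062 per s

The zero-one rule: include type F iff E₂/h₂ > λE₁/(1+λh₁). Equality gives the switch point.
λE₁h₂ = E₂ + λE₂h₁ ⇒ λ = E₂/(E₁h₂ − E₂h₁) = 11/(238 − 60.5) = 0.06197 per s.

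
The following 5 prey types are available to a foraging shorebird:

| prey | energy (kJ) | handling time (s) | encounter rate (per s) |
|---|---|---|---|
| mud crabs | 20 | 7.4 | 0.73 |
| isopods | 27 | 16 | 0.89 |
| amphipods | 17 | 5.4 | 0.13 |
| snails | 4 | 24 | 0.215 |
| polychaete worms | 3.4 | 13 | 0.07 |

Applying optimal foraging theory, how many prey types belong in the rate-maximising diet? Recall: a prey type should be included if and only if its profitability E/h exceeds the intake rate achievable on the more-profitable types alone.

2

Profitabilities (E/h, kJ/s): amphipods 3.15, mud crabs 2.7, isopods 1.69, polychaete worms 0.262, snails 0.167. Add prey in this order while the next type's profitability exceeds the intake rate on those already taken.
Rate on top 1: 1.298. mud crabs: 2.7 > 1.298 → include.
Rate on top 2: 2.366. isopods: 1.69 < 2.366 → exclude; stop.
Optimal diet: amphipods, mud crabs — 2 of 5 types.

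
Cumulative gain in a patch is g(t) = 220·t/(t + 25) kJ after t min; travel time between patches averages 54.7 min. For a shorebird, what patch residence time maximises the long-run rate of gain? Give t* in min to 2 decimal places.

36.98 min

By the marginal value theorem, leave when the instantaneous gain rate g'(t) equals the habitat-wide average g(t)/(T + t).
g'(t) = 220·25/(t + 25)². Setting 220·25/(t+25)² = 220t/[(t+25)(54.7+t)] gives 25(54.7+t) = t(t+25), so t² = 25×54.7 = 1368.
t* = √1368 = 36.98 min.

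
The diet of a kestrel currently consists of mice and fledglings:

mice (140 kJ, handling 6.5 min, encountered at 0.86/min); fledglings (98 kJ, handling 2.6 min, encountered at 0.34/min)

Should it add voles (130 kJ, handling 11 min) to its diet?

Current rate: (0.86×140 + 0.34×98)/(1 + 0.86×6.5 + 0.34×2.6) = 20.57 kJ/min.
voles: E/h = 130/11 = 11.82 kJ/min.
11.82 < 20.57, so adding voles would lower the average — exclude it.

No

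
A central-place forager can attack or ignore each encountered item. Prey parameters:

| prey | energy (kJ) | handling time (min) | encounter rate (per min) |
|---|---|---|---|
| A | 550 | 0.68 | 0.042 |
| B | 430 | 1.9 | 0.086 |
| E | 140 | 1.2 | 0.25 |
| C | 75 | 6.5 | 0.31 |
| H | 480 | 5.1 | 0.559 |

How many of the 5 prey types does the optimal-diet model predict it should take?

4

E/h in descending order: A 809, B 226, E 117, H 94.1, C 11.5 kJ/min. The optimal diet is the largest prefix of this list for which every included type satisfies E_i/h_i > R on the types above it.
Rate on top 1: 22.46. B: 226 > 22.46 → include.
Rate on top 2: 50.4. E: 117 > 50.4 → include.
Rate on top 3: 63.73. H: 94.1 > 63.73 → include.
Rate on top 4: 83.68. C: 11.5 < 83.68 → exclude; stop.
Optimal diet: A, B, E, H — 4 of 5 types.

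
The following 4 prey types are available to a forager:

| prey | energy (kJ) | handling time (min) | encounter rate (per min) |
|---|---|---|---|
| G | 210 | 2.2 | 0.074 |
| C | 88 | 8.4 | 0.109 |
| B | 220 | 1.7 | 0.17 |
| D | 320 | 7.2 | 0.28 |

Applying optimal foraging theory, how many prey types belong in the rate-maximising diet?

3

E/h in descending order: B 129, G 95.5, D 44.4, C 10.5 kJ/min. The optimal diet is the largest prefix of this list for which every included type satisfies E_i/h_i > R on the types above it.
Rate on top 1: 29.01. G: 95.5 > 29.01 → include.
Rate on top 2: 36.47. D: 44.4 > 36.47 → include.
Rate on top 3: 41.1. C: 10.5 < 41.1 → exclude; stop.
Optimal diet: B, G, D — 3 of 4 types.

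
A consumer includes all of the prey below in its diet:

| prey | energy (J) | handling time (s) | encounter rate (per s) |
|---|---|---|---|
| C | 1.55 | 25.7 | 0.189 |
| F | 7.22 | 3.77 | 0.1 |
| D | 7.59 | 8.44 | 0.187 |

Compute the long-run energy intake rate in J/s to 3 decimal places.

R = (0.189×1.55 + 0.1×7.22 + 0.187×7.59) / (1 + 0.189×25.7 + 0.1×3.77 + 0.187×8.44) = 2.434/7.813 = 0.3116 J/s.

0.312 J/s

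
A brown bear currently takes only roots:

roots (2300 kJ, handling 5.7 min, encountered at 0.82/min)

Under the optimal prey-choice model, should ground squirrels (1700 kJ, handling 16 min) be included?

No

On roots alone, R = ΣλE/(1+Σλh) = 1886/5.674 = 332.4 kJ/min.
ground squirrels: E/h = 1700/16 = 106.2 kJ/min.
Since 106.2 < R, time spent handling ground squirrels is better spent searching.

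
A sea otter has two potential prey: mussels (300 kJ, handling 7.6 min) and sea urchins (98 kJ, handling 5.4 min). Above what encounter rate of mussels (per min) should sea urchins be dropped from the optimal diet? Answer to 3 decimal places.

Drop sea urchins once their profitability E₂/h₂ falls below the rate achievable on mussels alone: E₂/h₂ = λE₁/(1 + λh₁).
Solve for λ: λE₁h₂ = E₂(1 + λh₁) → λ(E₁h₂ − E₂h₁) = E₂ → λ = E₂/(E₁h₂ − E₂h₁).
λ = 98/(300×5.4 − 98×7.6) = 98/875.2 = 0.112 per min.

0.112 per min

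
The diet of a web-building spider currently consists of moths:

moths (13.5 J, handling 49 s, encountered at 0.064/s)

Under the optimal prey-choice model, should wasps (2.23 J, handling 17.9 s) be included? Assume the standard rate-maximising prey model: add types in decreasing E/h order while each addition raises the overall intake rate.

No

Intake rate on the current diet: R = (0.064×13.5) / (1 + 0.064×49) = 0.864/4.136 = 0.2089 J/s.
Profitability of wasps: 2.23/17.9 = 0.1246 J/s.
0.1246 < 0.2089, so adding wasps would lower the average — exclude it.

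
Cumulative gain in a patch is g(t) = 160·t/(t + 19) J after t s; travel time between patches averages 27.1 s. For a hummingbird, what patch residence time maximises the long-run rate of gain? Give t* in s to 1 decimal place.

Optimal t* satisfies g'(t*) = g(t*)/(T + t*).
g'(t) = 160·19/(t + 19)². Setting 160·19/(t+19)² = 160t/[(t+19)(27.1+t)] gives 19(27.1+t) = t(t+19), so t² = 19×27.1 = 514.9.
t* = √514.9 = 22.69 s.

22.7 s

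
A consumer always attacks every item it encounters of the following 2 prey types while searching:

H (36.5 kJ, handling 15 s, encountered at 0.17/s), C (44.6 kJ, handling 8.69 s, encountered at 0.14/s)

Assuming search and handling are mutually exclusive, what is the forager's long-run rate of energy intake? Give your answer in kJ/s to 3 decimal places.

R = (0.17×36.5 + 0.14×44.6) / (1 + 0.17×15 + 0.14×8.69) = 12.45/4.767 = 2.612 kJ/s.

2.612 kJ/s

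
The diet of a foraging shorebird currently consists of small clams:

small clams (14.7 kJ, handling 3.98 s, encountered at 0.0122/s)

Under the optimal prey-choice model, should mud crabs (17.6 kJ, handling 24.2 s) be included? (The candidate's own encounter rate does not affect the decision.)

On small clams alone, R = ΣλE/(1+Σλh) = 0.1793/1.049 = 0.171 kJ/s.
mud crabs: E/h = 17.6/24.2 = 0.7273 kJ/s.
Since 0.7273 > R, including mud crabs increases the long-run rate.

Yes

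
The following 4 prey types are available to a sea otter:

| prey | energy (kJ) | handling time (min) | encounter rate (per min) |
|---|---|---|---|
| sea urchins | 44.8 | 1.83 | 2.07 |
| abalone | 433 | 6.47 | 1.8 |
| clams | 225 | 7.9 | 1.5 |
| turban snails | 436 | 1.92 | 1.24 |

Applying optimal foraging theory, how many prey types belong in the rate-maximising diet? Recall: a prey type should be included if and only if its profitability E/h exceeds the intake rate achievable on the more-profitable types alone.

Profitabilities (E/h, kJ/min): turban snails 227, abalone 66.9, clams 28.5, sea urchins 24.5. Add prey in this order while the next type's profitability exceeds the intake rate on those already taken.
Rate on top 1: 159.9. abalone: 66.9 < 159.9 → exclude; stop.
Optimal diet: turban snails — 1 of 4 types.

1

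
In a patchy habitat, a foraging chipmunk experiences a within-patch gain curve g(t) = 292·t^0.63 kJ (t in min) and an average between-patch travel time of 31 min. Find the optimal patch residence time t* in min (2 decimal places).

52.78 min

Maximise g(t)/(T+t): set derivative to zero → g'(t)(T+t) = g(t).
g'(t) = 0.63·292·t^-0.37. Setting 0.63·292·t^-0.37 = 292·t^0.63/(31+t) gives 0.63(31+t) = t, so 0.37·t = 0.63×31.
t* = 0.63×31/0.37 = 52.78 min.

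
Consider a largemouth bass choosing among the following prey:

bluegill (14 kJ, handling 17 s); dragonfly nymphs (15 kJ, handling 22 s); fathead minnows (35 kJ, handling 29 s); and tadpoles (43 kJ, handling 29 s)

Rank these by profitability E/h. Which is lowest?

dragonfly nymphs

In descending order of E/h:
tadpoles: 43/29 = 1.48 kJ/s
fathead minnows: 35/29 = 1.21 kJ/s
bluegill: 14/17 = 0.824 kJ/s
dragonfly nymphs: 15/22 = 0.682 kJ/s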